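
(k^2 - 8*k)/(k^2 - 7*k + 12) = k*(k - 8)/(k^2 - 7*k + 12)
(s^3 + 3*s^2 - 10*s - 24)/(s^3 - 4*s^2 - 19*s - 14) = (s^2 + s - 12)/(s^2 - 6*s - 7)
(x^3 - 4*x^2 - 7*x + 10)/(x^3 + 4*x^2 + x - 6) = (x - 5)/(x + 3)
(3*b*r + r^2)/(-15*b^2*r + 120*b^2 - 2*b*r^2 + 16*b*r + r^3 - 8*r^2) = r/(-5*b*r + 40*b + r^2 - 8*r)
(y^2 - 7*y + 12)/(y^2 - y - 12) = (y - 3)/(y + 3)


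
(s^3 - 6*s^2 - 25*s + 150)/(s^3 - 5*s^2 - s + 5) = (s^2 - s - 30)/(s^2 - 1)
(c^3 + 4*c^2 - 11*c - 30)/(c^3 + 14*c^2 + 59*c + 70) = (c - 3)/(c + 7)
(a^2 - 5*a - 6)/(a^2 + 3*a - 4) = (a^2 - 5*a - 6)/(a^2 + 3*a - 4)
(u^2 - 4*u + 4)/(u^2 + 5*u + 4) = (u^2 - 4*u + 4)/(u^2 + 5*u + 4)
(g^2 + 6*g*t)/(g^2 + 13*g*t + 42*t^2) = g/(g + 7*t)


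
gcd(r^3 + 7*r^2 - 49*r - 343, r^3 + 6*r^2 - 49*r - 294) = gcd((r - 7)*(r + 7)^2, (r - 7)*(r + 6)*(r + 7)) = r^2 - 49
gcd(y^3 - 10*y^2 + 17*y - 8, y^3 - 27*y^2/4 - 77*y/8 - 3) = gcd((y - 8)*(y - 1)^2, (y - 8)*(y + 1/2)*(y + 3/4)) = y - 8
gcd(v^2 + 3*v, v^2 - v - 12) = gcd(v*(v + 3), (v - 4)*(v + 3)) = v + 3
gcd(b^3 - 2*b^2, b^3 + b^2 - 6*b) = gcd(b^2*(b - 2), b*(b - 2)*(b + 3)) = b^2 - 2*b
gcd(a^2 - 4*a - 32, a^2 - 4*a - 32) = a^2 - 4*a - 32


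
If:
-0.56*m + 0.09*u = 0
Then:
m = 0.160714285714286*u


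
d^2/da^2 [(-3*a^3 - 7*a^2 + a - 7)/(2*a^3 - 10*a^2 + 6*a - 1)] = 2*(-88*a^6 + 120*a^5 - 12*a^4 + 612*a^3 - 2076*a^2 + 1179*a - 183)/(8*a^9 - 120*a^8 + 672*a^7 - 1732*a^6 + 2136*a^5 - 1452*a^4 + 582*a^3 - 138*a^2 + 18*a - 1)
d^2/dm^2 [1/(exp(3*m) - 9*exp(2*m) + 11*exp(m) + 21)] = ((-9*exp(2*m) + 36*exp(m) - 11)*(exp(3*m) - 9*exp(2*m) + 11*exp(m) + 21) + 2*(3*exp(2*m) - 18*exp(m) + 11)^2*exp(m))*exp(m)/(exp(3*m) - 9*exp(2*m) + 11*exp(m) + 21)^3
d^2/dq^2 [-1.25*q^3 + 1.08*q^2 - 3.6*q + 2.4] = 2.16 - 7.5*q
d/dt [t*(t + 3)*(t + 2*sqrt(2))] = 3*t^2 + 4*sqrt(2)*t + 6*t + 6*sqrt(2)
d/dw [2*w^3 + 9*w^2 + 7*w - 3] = 6*w^2 + 18*w + 7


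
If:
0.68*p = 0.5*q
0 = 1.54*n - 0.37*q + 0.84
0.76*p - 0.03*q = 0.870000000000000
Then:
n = -0.15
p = 1.21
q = 1.65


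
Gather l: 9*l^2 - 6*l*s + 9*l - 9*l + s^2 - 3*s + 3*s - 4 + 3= 9*l^2 - 6*l*s + s^2 - 1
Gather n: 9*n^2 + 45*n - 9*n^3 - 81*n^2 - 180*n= -9*n^3 - 72*n^2 - 135*n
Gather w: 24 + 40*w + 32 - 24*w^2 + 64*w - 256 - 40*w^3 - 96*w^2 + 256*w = -40*w^3 - 120*w^2 + 360*w - 200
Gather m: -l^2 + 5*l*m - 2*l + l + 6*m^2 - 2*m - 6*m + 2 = -l^2 - l + 6*m^2 + m*(5*l - 8) + 2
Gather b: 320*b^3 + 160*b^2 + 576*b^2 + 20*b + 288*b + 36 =320*b^3 + 736*b^2 + 308*b + 36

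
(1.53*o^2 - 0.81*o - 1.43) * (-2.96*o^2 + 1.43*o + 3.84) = -4.5288*o^4 + 4.5855*o^3 + 8.9497*o^2 - 5.1553*o - 5.4912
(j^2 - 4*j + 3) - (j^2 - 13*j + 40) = 9*j - 37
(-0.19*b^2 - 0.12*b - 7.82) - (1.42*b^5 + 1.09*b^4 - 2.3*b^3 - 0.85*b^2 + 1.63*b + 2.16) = -1.42*b^5 - 1.09*b^4 + 2.3*b^3 + 0.66*b^2 - 1.75*b - 9.98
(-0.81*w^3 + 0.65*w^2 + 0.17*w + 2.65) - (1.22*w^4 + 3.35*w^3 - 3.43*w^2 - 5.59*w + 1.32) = -1.22*w^4 - 4.16*w^3 + 4.08*w^2 + 5.76*w + 1.33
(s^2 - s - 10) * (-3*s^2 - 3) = -3*s^4 + 3*s^3 + 27*s^2 + 3*s + 30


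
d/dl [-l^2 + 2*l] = 2 - 2*l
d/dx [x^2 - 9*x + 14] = 2*x - 9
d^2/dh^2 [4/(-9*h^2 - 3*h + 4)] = 72*(9*h^2 + 3*h - (6*h + 1)^2 - 4)/(9*h^2 + 3*h - 4)^3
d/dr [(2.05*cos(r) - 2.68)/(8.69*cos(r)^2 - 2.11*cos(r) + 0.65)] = (17.8145*cos(r)^2 - 46.5784*cos(r) + 4.3223)*sin(r)/(75.5161*cos(r)^4 - 36.6718*cos(r)^3 + 15.7491*cos(r)^2 - 2.743*cos(r) + 0.4225)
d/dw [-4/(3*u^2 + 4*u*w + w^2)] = 8*(2*u + w)/(3*u^2 + 4*u*w + w^2)^2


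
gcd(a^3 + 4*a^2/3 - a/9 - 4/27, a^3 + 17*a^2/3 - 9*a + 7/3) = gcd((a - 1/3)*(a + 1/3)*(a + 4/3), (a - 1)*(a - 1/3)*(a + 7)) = a - 1/3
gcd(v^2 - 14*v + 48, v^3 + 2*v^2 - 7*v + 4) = 1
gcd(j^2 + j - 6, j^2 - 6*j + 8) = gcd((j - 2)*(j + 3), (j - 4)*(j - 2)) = j - 2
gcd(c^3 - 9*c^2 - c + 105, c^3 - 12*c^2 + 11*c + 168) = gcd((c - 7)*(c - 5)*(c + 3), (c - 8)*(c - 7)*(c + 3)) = c^2 - 4*c - 21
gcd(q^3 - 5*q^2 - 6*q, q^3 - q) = q^2 + q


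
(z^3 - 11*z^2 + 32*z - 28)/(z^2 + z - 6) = (z^2 - 9*z + 14)/(z + 3)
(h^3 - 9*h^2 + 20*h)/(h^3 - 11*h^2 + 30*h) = (h - 4)/(h - 6)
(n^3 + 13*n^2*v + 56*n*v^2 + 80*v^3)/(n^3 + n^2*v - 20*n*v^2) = (-n^2 - 8*n*v - 16*v^2)/(n*(-n + 4*v))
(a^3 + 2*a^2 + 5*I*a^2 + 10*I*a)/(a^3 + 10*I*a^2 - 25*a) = (a + 2)/(a + 5*I)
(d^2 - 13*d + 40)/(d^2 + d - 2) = (d^2 - 13*d + 40)/(d^2 + d - 2)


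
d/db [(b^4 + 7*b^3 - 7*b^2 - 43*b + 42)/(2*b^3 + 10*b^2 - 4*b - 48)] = (b^2 + 8*b + 31)/(2*(b^2 + 8*b + 16))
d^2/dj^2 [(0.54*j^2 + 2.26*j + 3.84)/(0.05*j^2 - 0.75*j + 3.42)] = (1.73472347597681e-18*j^4 + 0.0518*j^3 - 0.49644*j^2 - 3.18276*j + 27.232632)/(0.000125*j^6 - 0.005625*j^5 + 0.110025*j^4 - 1.191375*j^3 + 7.52571*j^2 - 26.3169*j + 40.001688)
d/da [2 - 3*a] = -3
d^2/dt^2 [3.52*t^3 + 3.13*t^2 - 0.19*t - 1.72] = 21.12*t + 6.26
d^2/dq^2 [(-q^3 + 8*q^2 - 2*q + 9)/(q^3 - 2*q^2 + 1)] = 4*(3*q^6 - 3*q^5 + 36*q^4 - 105*q^3 + 84*q^2 - 21*q + 13)/(q^9 - 6*q^8 + 12*q^7 - 5*q^6 - 12*q^5 + 12*q^4 + 3*q^3 - 6*q^2 + 1)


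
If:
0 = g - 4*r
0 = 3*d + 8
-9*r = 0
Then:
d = -8/3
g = 0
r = 0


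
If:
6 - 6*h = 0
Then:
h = 1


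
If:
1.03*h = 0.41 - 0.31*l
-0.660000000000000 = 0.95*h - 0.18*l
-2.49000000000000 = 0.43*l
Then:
No Solution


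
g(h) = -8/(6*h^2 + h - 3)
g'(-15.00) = 0.00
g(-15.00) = -0.00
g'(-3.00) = -0.12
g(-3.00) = -0.17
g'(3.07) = 0.09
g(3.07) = -0.14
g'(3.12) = 0.09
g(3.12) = -0.14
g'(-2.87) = -0.14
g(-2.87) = -0.18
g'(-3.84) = -0.05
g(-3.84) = -0.10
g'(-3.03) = -0.12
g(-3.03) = -0.16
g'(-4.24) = -0.04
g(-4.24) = -0.08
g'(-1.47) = -1.84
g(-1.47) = -0.94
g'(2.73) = 0.14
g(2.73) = -0.18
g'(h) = -8*(-12*h - 1)/(6*h^2 + h - 3)^2 = 8*(12*h + 1)/(6*h^2 + h - 3)^2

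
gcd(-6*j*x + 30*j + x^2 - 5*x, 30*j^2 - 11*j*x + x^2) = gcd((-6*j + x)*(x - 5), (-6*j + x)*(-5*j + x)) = -6*j + x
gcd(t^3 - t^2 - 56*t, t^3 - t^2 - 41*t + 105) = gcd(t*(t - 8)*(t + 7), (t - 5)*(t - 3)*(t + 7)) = t + 7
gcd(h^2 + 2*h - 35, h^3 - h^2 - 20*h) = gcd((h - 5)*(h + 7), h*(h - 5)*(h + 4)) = h - 5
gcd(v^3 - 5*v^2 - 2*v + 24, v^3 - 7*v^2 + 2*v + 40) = v^2 - 2*v - 8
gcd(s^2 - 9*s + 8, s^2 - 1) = s - 1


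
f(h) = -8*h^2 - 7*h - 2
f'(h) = -16*h - 7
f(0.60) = -9.08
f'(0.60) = -16.60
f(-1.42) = -8.19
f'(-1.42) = 15.72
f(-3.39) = -70.21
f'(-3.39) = 47.24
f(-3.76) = -88.78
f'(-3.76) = 53.16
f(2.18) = -55.28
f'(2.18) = -41.88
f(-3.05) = -55.07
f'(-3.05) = 41.80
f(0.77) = -12.13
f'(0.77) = -19.32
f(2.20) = -56.12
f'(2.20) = -42.20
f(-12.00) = -1070.00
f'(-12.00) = 185.00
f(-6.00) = -248.00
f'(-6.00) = 89.00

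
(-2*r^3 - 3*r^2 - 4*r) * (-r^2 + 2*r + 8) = 2*r^5 - r^4 - 18*r^3 - 32*r^2 - 32*r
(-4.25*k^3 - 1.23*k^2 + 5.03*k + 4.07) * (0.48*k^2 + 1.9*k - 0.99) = -2.04*k^5 - 8.6654*k^4 + 4.2849*k^3 + 12.7283*k^2 + 2.7533*k - 4.0293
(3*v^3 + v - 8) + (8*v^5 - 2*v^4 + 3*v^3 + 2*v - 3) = 8*v^5 - 2*v^4 + 6*v^3 + 3*v - 11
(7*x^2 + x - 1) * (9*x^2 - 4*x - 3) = 63*x^4 - 19*x^3 - 34*x^2 + x + 3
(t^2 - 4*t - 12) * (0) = 0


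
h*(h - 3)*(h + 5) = h^3 + 2*h^2 - 15*h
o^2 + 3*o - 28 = (o - 4)*(o + 7)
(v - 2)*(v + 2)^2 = v^3 + 2*v^2 - 4*v - 8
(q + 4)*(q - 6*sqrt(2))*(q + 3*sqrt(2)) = q^3 - 3*sqrt(2)*q^2 + 4*q^2 - 36*q - 12*sqrt(2)*q - 144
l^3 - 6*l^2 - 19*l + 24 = (l - 8)*(l - 1)*(l + 3)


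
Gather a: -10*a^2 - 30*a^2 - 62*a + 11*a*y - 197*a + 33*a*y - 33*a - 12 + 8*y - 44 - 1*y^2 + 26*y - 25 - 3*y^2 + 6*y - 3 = -40*a^2 + a*(44*y - 292) - 4*y^2 + 40*y - 84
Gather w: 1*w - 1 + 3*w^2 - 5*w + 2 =3*w^2 - 4*w + 1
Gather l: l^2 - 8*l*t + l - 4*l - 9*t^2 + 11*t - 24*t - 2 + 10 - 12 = l^2 + l*(-8*t - 3) - 9*t^2 - 13*t - 4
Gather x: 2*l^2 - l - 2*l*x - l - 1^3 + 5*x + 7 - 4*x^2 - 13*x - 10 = 2*l^2 - 2*l - 4*x^2 + x*(-2*l - 8) - 4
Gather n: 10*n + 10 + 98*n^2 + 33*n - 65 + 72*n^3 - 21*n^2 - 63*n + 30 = 72*n^3 + 77*n^2 - 20*n - 25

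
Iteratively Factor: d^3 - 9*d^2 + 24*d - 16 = (d - 4)*(d^2 - 5*d + 4) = (d - 4)*(d - 1)*(d - 4)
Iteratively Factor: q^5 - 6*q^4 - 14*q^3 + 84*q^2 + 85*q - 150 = (q + 3)*(q^4 - 9*q^3 + 13*q^2 + 45*q - 50) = (q - 5)*(q + 3)*(q^3 - 4*q^2 - 7*q + 10) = (q - 5)*(q - 1)*(q + 3)*(q^2 - 3*q - 10) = (q - 5)*(q - 1)*(q + 2)*(q + 3)*(q - 5)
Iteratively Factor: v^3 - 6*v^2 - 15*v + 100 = (v - 5)*(v^2 - v - 20) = (v - 5)^2*(v + 4)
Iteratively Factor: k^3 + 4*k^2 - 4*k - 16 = (k - 2)*(k^2 + 6*k + 8) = (k - 2)*(k + 4)*(k + 2)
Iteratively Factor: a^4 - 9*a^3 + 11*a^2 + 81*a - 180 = (a + 3)*(a^3 - 12*a^2 + 47*a - 60) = (a - 5)*(a + 3)*(a^2 - 7*a + 12) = (a - 5)*(a - 4)*(a + 3)*(a - 3)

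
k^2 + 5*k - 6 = (k - 1)*(k + 6)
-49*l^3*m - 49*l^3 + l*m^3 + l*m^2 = (-7*l + m)*(7*l + m)*(l*m + l)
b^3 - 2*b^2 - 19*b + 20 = (b - 5)*(b - 1)*(b + 4)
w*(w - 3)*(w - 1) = w^3 - 4*w^2 + 3*w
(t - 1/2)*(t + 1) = t^2 + t/2 - 1/2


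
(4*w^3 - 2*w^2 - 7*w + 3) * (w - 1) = 4*w^4 - 6*w^3 - 5*w^2 + 10*w - 3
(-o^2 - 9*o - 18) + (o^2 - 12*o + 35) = 17 - 21*o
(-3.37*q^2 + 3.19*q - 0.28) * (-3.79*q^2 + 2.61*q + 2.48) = 12.7723*q^4 - 20.8858*q^3 + 1.0295*q^2 + 7.1804*q - 0.6944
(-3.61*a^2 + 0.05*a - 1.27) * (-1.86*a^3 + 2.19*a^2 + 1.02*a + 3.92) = 6.7146*a^5 - 7.9989*a^4 - 1.2105*a^3 - 16.8815*a^2 - 1.0994*a - 4.9784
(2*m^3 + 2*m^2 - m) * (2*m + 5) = 4*m^4 + 14*m^3 + 8*m^2 - 5*m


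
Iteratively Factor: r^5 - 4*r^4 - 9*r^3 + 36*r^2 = (r)*(r^4 - 4*r^3 - 9*r^2 + 36*r) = r^2*(r^3 - 4*r^2 - 9*r + 36) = r^2*(r - 3)*(r^2 - r - 12) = r^2*(r - 3)*(r + 3)*(r - 4)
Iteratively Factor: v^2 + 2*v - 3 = (v - 1)*(v + 3)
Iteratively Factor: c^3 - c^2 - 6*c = (c)*(c^2 - c - 6) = c*(c + 2)*(c - 3)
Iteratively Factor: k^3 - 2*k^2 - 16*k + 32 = (k + 4)*(k^2 - 6*k + 8) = (k - 4)*(k + 4)*(k - 2)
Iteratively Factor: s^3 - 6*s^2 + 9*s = (s)*(s^2 - 6*s + 9) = s*(s - 3)*(s - 3)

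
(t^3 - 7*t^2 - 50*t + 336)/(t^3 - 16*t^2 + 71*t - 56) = (t^2 + t - 42)/(t^2 - 8*t + 7)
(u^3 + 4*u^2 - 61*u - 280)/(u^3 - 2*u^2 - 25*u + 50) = (u^2 - u - 56)/(u^2 - 7*u + 10)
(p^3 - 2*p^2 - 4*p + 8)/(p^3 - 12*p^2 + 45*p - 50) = (p^2 - 4)/(p^2 - 10*p + 25)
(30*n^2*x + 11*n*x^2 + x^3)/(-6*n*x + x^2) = (30*n^2 + 11*n*x + x^2)/(-6*n + x)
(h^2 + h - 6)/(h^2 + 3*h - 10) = (h + 3)/(h + 5)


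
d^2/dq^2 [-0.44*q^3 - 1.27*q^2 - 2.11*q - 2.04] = -2.64*q - 2.54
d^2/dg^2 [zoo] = 0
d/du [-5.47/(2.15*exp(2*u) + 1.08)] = 23.521*exp(2*u)/(2.15*exp(2*u) + 1.08)^2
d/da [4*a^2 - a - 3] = 8*a - 1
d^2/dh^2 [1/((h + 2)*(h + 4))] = 2*((h + 2)^2 + (h + 2)*(h + 4) + (h + 4)^2)/((h + 2)^3*(h + 4)^3)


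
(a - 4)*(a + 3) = a^2 - a - 12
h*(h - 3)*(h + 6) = h^3 + 3*h^2 - 18*h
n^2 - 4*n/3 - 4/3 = (n - 2)*(n + 2/3)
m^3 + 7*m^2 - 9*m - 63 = (m - 3)*(m + 3)*(m + 7)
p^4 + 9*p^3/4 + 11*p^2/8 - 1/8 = (p - 1/4)*(p + 1/2)*(p + 1)^2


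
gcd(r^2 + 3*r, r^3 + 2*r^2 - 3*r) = r^2 + 3*r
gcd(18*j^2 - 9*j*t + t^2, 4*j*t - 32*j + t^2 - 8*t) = 1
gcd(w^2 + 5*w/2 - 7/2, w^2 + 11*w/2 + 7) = w + 7/2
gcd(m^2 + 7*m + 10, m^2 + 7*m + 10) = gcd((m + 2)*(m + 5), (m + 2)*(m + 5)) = m^2 + 7*m + 10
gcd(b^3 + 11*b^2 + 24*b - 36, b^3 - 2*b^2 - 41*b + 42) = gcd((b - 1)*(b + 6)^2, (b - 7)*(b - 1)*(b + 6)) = b^2 + 5*b - 6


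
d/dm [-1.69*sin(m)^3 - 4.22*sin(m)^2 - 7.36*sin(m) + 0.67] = (-8.44*sin(m) + 2.535*cos(2*m) - 9.895)*cos(m)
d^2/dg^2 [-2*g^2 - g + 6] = -4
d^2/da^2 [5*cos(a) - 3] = -5*cos(a)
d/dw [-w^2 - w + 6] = -2*w - 1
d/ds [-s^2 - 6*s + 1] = -2*s - 6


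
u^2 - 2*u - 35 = (u - 7)*(u + 5)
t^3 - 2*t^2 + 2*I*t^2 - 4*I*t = t*(t - 2)*(t + 2*I)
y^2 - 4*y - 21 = (y - 7)*(y + 3)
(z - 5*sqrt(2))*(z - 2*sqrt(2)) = z^2 - 7*sqrt(2)*z + 20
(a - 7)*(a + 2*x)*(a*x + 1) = a^3*x + 2*a^2*x^2 - 7*a^2*x + a^2 - 14*a*x^2 + 2*a*x - 7*a - 14*x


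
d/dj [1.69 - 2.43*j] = -2.43000000000000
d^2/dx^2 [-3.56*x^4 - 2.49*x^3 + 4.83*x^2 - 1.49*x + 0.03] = -42.72*x^2 - 14.94*x + 9.66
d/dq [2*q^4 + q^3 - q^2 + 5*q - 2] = 8*q^3 + 3*q^2 - 2*q + 5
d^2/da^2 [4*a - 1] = 0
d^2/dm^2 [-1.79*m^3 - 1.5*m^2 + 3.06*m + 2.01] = -10.74*m - 3.0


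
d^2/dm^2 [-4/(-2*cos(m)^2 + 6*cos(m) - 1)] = 8*(8*sin(m)^4 - 18*sin(m)^2 + 51*cos(m)/2 - 9*cos(3*m)/2 - 24)/(2*sin(m)^2 + 6*cos(m) - 3)^3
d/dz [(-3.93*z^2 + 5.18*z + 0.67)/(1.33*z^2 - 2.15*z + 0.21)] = (1.5601*z^2 - 3.4328*z + 2.5283)/(1.7689*z^4 - 5.719*z^3 + 5.1811*z^2 - 0.903*z + 0.0441)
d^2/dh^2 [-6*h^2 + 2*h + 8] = -12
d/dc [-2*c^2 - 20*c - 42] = -4*c - 20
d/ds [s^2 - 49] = 2*s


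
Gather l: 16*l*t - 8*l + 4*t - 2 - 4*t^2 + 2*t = l*(16*t - 8) - 4*t^2 + 6*t - 2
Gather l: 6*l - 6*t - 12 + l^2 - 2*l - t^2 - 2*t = l^2 + 4*l - t^2 - 8*t - 12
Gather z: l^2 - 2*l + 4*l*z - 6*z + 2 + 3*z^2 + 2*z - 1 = l^2 - 2*l + 3*z^2 + z*(4*l - 4) + 1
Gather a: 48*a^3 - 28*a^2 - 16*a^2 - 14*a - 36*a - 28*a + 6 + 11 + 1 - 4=48*a^3 - 44*a^2 - 78*a + 14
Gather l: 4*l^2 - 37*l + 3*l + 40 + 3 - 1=4*l^2 - 34*l + 42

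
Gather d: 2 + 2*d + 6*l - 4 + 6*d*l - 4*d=d*(6*l - 2) + 6*l - 2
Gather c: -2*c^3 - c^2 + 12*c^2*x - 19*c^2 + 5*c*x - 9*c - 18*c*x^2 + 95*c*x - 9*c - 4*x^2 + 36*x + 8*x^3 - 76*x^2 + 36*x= -2*c^3 + c^2*(12*x - 20) + c*(-18*x^2 + 100*x - 18) + 8*x^3 - 80*x^2 + 72*x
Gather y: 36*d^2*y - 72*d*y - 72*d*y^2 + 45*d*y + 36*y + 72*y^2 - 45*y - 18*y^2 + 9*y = y^2*(54 - 72*d) + y*(36*d^2 - 27*d)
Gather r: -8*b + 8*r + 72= -8*b + 8*r + 72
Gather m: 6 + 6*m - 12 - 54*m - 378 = -48*m - 384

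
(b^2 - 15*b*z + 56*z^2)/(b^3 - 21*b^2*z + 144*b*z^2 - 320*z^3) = (b - 7*z)/(b^2 - 13*b*z + 40*z^2)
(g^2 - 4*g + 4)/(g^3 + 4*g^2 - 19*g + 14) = (g - 2)/(g^2 + 6*g - 7)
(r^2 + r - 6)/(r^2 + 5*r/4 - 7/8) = 8*(r^2 + r - 6)/(8*r^2 + 10*r - 7)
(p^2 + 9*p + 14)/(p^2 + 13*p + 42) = (p + 2)/(p + 6)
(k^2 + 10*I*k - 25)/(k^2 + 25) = (k + 5*I)/(k - 5*I)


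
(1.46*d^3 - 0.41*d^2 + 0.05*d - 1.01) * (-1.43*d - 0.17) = -2.0878*d^4 + 0.3381*d^3 - 0.0018*d^2 + 1.4358*d + 0.1717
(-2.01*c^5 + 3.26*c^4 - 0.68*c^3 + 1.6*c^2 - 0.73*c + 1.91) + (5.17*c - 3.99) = -2.01*c^5 + 3.26*c^4 - 0.68*c^3 + 1.6*c^2 + 4.44*c - 2.08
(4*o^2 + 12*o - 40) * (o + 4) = 4*o^3 + 28*o^2 + 8*o - 160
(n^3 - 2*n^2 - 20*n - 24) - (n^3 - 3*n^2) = n^2 - 20*n - 24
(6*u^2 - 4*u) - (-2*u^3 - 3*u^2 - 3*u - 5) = 2*u^3 + 9*u^2 - u + 5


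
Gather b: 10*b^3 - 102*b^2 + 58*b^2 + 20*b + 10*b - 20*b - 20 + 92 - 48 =10*b^3 - 44*b^2 + 10*b + 24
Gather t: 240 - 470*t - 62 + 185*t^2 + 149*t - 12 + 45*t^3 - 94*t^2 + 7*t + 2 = 45*t^3 + 91*t^2 - 314*t + 168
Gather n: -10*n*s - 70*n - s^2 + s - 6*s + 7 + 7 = n*(-10*s - 70) - s^2 - 5*s + 14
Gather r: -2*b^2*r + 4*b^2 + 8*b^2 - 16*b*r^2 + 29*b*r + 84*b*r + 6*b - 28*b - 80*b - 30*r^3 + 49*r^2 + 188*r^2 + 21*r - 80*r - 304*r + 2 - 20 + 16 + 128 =12*b^2 - 102*b - 30*r^3 + r^2*(237 - 16*b) + r*(-2*b^2 + 113*b - 363) + 126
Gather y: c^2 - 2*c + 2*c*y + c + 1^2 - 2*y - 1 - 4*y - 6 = c^2 - c + y*(2*c - 6) - 6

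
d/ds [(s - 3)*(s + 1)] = 2*s - 2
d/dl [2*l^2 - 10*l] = 4*l - 10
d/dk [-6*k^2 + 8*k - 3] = 8 - 12*k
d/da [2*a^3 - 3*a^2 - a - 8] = 6*a^2 - 6*a - 1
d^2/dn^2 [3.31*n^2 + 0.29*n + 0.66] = 6.62000000000000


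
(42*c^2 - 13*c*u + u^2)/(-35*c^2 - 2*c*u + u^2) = (-6*c + u)/(5*c + u)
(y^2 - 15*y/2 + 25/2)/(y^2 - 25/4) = 2*(y - 5)/(2*y + 5)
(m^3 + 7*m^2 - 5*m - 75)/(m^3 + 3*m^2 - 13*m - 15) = (m + 5)/(m + 1)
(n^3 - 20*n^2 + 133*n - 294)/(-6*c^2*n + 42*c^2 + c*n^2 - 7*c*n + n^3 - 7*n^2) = (-n^2 + 13*n - 42)/(6*c^2 - c*n - n^2)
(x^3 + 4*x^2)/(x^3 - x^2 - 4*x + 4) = x^2*(x + 4)/(x^3 - x^2 - 4*x + 4)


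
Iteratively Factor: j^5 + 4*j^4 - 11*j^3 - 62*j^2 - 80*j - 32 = (j - 4)*(j^4 + 8*j^3 + 21*j^2 + 22*j + 8) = (j - 4)*(j + 2)*(j^3 + 6*j^2 + 9*j + 4) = (j - 4)*(j + 1)*(j + 2)*(j^2 + 5*j + 4) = (j - 4)*(j + 1)*(j + 2)*(j + 4)*(j + 1)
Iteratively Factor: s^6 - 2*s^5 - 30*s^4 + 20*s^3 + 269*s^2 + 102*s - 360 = (s + 3)*(s^5 - 5*s^4 - 15*s^3 + 65*s^2 + 74*s - 120) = (s + 2)*(s + 3)*(s^4 - 7*s^3 - s^2 + 67*s - 60) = (s - 4)*(s + 2)*(s + 3)*(s^3 - 3*s^2 - 13*s + 15) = (s - 4)*(s - 1)*(s + 2)*(s + 3)*(s^2 - 2*s - 15) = (s - 5)*(s - 4)*(s - 1)*(s + 2)*(s + 3)*(s + 3)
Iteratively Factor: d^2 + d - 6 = (d - 2)*(d + 3)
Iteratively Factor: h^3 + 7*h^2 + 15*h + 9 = (h + 3)*(h^2 + 4*h + 3) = (h + 1)*(h + 3)*(h + 3)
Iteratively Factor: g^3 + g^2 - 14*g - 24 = (g + 2)*(g^2 - g - 12) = (g + 2)*(g + 3)*(g - 4)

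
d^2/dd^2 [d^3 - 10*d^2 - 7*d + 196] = 6*d - 20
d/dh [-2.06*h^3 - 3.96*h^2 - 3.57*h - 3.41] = -6.18*h^2 - 7.92*h - 3.57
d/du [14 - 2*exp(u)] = -2*exp(u)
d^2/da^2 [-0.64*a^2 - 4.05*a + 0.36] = -1.28000000000000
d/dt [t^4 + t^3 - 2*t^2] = t*(4*t^2 + 3*t - 4)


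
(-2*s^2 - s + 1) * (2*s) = -4*s^3 - 2*s^2 + 2*s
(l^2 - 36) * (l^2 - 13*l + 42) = l^4 - 13*l^3 + 6*l^2 + 468*l - 1512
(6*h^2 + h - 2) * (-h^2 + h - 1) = -6*h^4 + 5*h^3 - 3*h^2 - 3*h + 2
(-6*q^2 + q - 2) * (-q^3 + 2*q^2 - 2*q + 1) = 6*q^5 - 13*q^4 + 16*q^3 - 12*q^2 + 5*q - 2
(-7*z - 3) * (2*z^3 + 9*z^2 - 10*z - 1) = -14*z^4 - 69*z^3 + 43*z^2 + 37*z + 3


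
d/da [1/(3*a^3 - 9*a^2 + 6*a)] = (-a^2 + 2*a - 2/3)/(a^2*(a^2 - 3*a + 2)^2)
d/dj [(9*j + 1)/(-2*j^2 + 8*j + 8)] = (9*j^2/2 + j + 16)/(j^4 - 8*j^3 + 8*j^2 + 32*j + 16)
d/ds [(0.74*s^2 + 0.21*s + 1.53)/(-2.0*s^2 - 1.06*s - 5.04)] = (-0.3644*s^2 - 1.3392*s + 0.5634)/(4.0*s^4 + 4.24*s^3 + 21.2836*s^2 + 10.6848*s + 25.4016)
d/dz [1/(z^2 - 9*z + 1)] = (9 - 2*z)/(z^2 - 9*z + 1)^2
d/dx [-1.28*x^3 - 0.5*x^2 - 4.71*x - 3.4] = -3.84*x^2 - 1.0*x - 4.71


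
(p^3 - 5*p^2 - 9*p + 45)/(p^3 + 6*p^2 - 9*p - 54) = (p - 5)/(p + 6)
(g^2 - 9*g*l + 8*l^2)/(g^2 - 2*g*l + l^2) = (g - 8*l)/(g - l)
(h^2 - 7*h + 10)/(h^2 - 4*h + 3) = (h^2 - 7*h + 10)/(h^2 - 4*h + 3)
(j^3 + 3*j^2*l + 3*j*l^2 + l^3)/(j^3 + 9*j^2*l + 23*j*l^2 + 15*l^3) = (j^2 + 2*j*l + l^2)/(j^2 + 8*j*l + 15*l^2)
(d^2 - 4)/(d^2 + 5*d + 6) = (d - 2)/(d + 3)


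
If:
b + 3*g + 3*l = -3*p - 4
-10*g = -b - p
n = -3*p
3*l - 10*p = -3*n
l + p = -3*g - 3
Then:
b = 1091/97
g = 101/97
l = -513/97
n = 243/97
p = -81/97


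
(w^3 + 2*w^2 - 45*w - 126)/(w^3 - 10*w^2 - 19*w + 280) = (w^2 + 9*w + 18)/(w^2 - 3*w - 40)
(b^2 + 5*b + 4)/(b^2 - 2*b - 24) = (b + 1)/(b - 6)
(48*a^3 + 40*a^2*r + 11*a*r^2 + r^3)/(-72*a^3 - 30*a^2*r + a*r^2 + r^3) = (4*a + r)/(-6*a + r)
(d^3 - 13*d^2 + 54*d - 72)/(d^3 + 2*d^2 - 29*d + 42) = (d^2 - 10*d + 24)/(d^2 + 5*d - 14)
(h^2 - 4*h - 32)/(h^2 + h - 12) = (h - 8)/(h - 3)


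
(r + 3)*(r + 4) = r^2 + 7*r + 12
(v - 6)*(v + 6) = v^2 - 36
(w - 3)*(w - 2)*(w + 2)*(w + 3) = w^4 - 13*w^2 + 36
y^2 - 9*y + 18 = (y - 6)*(y - 3)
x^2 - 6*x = x*(x - 6)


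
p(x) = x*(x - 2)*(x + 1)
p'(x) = x*(x - 2) + x*(x + 1) + (x - 2)*(x + 1) = 3*x^2 - 2*x - 2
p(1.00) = -2.00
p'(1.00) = -1.00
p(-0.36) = 0.54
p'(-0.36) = -0.89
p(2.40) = 3.26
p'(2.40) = 10.48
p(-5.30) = -166.37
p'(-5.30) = 92.87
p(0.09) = -0.19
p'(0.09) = -2.16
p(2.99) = 11.81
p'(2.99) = 18.84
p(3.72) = 30.20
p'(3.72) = 32.08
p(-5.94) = -232.99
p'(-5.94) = 115.73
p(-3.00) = -30.00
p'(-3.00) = 31.00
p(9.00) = 630.00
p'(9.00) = 223.00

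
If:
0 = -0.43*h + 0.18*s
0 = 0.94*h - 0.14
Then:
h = 0.15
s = 0.36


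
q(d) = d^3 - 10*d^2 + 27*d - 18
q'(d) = 3*d^2 - 20*d + 27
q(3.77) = -4.76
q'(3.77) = -5.76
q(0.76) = -2.82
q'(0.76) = 13.53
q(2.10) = 3.86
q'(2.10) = -1.77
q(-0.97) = -54.51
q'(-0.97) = 49.22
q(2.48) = 2.71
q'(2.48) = -4.15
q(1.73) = 3.96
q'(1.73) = 1.38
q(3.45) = -2.81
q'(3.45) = -6.29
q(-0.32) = -27.70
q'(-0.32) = 33.71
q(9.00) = 144.00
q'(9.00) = 90.00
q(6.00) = 0.00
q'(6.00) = 15.00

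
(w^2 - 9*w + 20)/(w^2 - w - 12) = (w - 5)/(w + 3)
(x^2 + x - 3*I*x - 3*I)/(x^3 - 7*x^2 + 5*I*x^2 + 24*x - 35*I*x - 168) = (x + 1)/(x^2 + x*(-7 + 8*I) - 56*I)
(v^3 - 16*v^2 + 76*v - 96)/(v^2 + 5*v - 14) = (v^2 - 14*v + 48)/(v + 7)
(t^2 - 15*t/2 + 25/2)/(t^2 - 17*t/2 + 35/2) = (2*t - 5)/(2*t - 7)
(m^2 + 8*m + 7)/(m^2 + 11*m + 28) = (m + 1)/(m + 4)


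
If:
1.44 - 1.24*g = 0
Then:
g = 1.16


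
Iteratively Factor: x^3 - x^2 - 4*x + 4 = (x + 2)*(x^2 - 3*x + 2) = (x - 1)*(x + 2)*(x - 2)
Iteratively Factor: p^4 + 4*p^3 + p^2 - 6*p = (p + 3)*(p^3 + p^2 - 2*p) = p*(p + 3)*(p^2 + p - 2) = p*(p + 2)*(p + 3)*(p - 1)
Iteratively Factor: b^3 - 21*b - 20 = (b - 5)*(b^2 + 5*b + 4) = (b - 5)*(b + 1)*(b + 4)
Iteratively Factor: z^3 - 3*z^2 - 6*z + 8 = (z + 2)*(z^2 - 5*z + 4) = (z - 1)*(z + 2)*(z - 4)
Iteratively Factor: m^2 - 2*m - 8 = (m + 2)*(m - 4)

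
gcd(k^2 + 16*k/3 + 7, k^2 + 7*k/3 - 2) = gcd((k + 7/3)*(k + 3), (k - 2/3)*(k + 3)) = k + 3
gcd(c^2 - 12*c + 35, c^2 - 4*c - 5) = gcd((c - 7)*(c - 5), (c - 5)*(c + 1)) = c - 5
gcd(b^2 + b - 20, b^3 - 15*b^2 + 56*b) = 1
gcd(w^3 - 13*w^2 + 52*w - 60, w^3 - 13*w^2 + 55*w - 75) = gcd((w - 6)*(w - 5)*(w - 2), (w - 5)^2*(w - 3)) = w - 5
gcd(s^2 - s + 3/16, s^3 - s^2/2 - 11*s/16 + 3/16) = s - 1/4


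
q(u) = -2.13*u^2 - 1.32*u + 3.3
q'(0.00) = -1.32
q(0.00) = 3.30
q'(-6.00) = 24.24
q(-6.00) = -65.46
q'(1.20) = -6.43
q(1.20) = -1.35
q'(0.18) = -2.09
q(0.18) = 2.99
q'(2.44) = -11.71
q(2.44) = -12.60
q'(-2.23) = 8.18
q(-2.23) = -4.35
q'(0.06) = -1.58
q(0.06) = 3.21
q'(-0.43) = 0.51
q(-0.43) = 3.47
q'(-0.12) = -0.81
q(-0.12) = 3.43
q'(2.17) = -10.56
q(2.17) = -9.59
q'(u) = -4.26*u - 1.32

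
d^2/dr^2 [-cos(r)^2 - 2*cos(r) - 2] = 2*cos(r) + 2*cos(2*r)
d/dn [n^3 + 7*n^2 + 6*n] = 3*n^2 + 14*n + 6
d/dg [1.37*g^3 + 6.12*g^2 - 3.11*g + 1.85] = 4.11*g^2 + 12.24*g - 3.11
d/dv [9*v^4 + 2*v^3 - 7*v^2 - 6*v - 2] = 36*v^3 + 6*v^2 - 14*v - 6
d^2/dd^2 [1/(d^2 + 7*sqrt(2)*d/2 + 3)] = 4*(-4*d^2 - 14*sqrt(2)*d + (4*d + 7*sqrt(2))^2 - 12)/(2*d^2 + 7*sqrt(2)*d + 6)^3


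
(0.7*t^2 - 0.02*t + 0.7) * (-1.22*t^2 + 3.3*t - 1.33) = -0.854*t^4 + 2.3344*t^3 - 1.851*t^2 + 2.3366*t - 0.931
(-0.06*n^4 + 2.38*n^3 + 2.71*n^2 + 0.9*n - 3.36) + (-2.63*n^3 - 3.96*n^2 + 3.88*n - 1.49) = -0.06*n^4 - 0.25*n^3 - 1.25*n^2 + 4.78*n - 4.85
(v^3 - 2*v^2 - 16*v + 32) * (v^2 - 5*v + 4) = v^5 - 7*v^4 - 2*v^3 + 104*v^2 - 224*v + 128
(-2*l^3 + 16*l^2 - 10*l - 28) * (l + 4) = -2*l^4 + 8*l^3 + 54*l^2 - 68*l - 112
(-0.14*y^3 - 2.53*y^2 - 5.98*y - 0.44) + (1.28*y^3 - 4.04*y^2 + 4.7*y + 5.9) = 1.14*y^3 - 6.57*y^2 - 1.28*y + 5.46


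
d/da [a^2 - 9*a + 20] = 2*a - 9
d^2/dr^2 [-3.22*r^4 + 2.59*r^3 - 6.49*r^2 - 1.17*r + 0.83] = -38.64*r^2 + 15.54*r - 12.98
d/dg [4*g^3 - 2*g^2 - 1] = 4*g*(3*g - 1)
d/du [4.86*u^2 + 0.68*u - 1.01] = 9.72*u + 0.68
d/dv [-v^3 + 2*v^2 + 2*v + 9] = -3*v^2 + 4*v + 2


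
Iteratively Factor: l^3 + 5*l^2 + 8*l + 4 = (l + 2)*(l^2 + 3*l + 2) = (l + 1)*(l + 2)*(l + 2)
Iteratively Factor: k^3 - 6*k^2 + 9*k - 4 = (k - 4)*(k^2 - 2*k + 1) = (k - 4)*(k - 1)*(k - 1)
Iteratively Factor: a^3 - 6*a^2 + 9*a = (a)*(a^2 - 6*a + 9) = a*(a - 3)*(a - 3)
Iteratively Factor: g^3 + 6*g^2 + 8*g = (g + 4)*(g^2 + 2*g) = (g + 2)*(g + 4)*(g)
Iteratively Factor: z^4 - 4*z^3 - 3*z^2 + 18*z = (z - 3)*(z^3 - z^2 - 6*z) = (z - 3)*(z + 2)*(z^2 - 3*z) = z*(z - 3)*(z + 2)*(z - 3)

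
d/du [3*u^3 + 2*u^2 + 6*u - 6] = 9*u^2 + 4*u + 6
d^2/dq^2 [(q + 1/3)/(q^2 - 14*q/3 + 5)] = 2*(3*(13 - 9*q)*(3*q^2 - 14*q + 15) + 4*(3*q - 7)^2*(3*q + 1))/(3*q^2 - 14*q + 15)^3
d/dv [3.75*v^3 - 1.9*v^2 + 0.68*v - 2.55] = 11.25*v^2 - 3.8*v + 0.68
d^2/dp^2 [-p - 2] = 0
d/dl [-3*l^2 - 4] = -6*l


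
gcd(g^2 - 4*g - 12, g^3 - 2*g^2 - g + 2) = 1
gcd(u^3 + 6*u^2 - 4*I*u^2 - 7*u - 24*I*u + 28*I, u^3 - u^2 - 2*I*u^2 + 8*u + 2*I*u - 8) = u^2 + u*(-1 - 4*I) + 4*I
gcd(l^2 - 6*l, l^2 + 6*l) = l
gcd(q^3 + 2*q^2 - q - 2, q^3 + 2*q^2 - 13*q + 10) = q - 1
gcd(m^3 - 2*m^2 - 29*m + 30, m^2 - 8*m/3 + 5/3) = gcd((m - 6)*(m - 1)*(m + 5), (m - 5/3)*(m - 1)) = m - 1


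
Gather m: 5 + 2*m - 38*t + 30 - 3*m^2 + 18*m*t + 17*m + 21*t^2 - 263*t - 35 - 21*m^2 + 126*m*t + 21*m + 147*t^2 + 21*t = -24*m^2 + m*(144*t + 40) + 168*t^2 - 280*t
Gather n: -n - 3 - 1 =-n - 4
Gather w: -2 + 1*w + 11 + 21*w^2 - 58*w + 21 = 21*w^2 - 57*w + 30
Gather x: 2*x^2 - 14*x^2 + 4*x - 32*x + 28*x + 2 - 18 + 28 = 12 - 12*x^2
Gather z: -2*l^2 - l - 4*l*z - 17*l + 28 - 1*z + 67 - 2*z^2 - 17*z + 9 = -2*l^2 - 18*l - 2*z^2 + z*(-4*l - 18) + 104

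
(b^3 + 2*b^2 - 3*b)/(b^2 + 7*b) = (b^2 + 2*b - 3)/(b + 7)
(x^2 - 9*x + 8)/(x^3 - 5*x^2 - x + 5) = (x - 8)/(x^2 - 4*x - 5)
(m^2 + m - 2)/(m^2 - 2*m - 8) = (m - 1)/(m - 4)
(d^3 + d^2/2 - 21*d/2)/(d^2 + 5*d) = (2*d^2 + d - 21)/(2*(d + 5))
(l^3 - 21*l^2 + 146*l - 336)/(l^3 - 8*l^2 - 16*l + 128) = (l^2 - 13*l + 42)/(l^2 - 16)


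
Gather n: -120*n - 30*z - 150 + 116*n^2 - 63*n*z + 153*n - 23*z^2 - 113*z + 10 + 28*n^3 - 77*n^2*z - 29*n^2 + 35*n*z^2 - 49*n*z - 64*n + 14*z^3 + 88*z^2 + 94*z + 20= 28*n^3 + n^2*(87 - 77*z) + n*(35*z^2 - 112*z - 31) + 14*z^3 + 65*z^2 - 49*z - 120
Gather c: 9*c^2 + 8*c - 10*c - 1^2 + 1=9*c^2 - 2*c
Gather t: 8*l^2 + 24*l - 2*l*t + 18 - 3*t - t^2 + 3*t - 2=8*l^2 - 2*l*t + 24*l - t^2 + 16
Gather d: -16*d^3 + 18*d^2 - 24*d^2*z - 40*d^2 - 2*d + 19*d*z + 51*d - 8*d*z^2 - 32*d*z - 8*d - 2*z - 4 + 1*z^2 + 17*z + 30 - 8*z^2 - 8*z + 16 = -16*d^3 + d^2*(-24*z - 22) + d*(-8*z^2 - 13*z + 41) - 7*z^2 + 7*z + 42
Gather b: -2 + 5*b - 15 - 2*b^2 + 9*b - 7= -2*b^2 + 14*b - 24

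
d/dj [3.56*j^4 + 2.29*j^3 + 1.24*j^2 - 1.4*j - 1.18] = 14.24*j^3 + 6.87*j^2 + 2.48*j - 1.4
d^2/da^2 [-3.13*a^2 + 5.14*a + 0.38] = -6.26000000000000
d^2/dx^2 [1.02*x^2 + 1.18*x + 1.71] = 2.04000000000000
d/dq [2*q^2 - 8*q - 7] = 4*q - 8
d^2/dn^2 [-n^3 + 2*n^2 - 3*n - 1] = 4 - 6*n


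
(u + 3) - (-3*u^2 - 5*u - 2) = 3*u^2 + 6*u + 5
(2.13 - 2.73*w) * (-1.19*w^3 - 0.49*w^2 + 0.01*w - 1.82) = 3.2487*w^4 - 1.197*w^3 - 1.071*w^2 + 4.9899*w - 3.8766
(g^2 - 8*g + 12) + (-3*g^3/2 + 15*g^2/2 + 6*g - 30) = -3*g^3/2 + 17*g^2/2 - 2*g - 18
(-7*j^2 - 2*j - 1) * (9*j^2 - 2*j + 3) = -63*j^4 - 4*j^3 - 26*j^2 - 4*j - 3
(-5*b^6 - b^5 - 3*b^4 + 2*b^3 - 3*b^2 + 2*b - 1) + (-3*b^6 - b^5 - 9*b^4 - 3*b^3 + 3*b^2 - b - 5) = -8*b^6 - 2*b^5 - 12*b^4 - b^3 + b - 6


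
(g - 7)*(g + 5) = g^2 - 2*g - 35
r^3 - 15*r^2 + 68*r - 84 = (r - 7)*(r - 6)*(r - 2)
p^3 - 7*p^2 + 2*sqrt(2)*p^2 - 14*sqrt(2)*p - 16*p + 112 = (p - 7)*(p - 2*sqrt(2))*(p + 4*sqrt(2))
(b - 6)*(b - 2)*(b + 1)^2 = b^4 - 6*b^3 - 3*b^2 + 16*b + 12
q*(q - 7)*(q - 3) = q^3 - 10*q^2 + 21*q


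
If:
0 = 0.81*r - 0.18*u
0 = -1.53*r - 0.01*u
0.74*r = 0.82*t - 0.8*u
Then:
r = 0.00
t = 0.00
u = 0.00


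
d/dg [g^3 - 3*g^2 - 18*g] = 3*g^2 - 6*g - 18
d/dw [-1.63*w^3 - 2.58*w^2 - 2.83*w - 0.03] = -4.89*w^2 - 5.16*w - 2.83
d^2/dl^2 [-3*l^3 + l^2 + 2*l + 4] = 2 - 18*l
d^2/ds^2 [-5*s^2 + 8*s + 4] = -10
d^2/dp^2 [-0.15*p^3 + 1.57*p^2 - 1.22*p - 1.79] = 3.14 - 0.9*p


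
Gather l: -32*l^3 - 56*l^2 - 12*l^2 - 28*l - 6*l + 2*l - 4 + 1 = -32*l^3 - 68*l^2 - 32*l - 3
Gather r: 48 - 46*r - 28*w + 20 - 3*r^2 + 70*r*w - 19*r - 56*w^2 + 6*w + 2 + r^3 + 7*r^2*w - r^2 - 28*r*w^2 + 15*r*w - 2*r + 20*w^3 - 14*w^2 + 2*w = r^3 + r^2*(7*w - 4) + r*(-28*w^2 + 85*w - 67) + 20*w^3 - 70*w^2 - 20*w + 70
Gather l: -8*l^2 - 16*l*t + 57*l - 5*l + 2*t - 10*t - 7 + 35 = -8*l^2 + l*(52 - 16*t) - 8*t + 28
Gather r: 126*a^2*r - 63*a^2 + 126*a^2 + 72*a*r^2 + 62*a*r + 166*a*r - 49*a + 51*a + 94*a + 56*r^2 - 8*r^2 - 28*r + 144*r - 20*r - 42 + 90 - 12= 63*a^2 + 96*a + r^2*(72*a + 48) + r*(126*a^2 + 228*a + 96) + 36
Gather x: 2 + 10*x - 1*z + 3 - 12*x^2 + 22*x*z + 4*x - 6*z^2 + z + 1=-12*x^2 + x*(22*z + 14) - 6*z^2 + 6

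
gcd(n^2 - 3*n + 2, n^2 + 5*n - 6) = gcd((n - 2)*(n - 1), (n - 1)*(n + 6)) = n - 1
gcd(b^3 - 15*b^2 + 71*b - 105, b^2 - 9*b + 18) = b - 3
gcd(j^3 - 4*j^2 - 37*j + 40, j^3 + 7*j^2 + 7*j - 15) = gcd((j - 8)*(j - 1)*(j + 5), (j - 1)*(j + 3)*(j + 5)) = j^2 + 4*j - 5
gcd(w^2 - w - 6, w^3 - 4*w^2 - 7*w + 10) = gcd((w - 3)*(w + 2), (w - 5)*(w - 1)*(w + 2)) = w + 2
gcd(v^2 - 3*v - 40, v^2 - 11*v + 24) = v - 8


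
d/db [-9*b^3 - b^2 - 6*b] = -27*b^2 - 2*b - 6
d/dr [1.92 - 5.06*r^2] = -10.12*r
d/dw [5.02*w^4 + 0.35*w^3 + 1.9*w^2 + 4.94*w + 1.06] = 20.08*w^3 + 1.05*w^2 + 3.8*w + 4.94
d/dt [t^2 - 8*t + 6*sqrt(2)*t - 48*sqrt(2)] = 2*t - 8 + 6*sqrt(2)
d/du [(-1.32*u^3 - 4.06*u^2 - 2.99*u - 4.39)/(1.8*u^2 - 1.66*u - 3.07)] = (-2.376*u^4 + 4.3824*u^3 + 24.2788*u^2 + 40.7324*u + 1.8919)/(3.24*u^4 - 5.976*u^3 - 8.2964*u^2 + 10.1924*u + 9.4249)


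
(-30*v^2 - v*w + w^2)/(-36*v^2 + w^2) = (5*v + w)/(6*v + w)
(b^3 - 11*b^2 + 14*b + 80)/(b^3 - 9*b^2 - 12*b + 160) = (b + 2)/(b + 4)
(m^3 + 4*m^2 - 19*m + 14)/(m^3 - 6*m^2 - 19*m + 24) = (m^2 + 5*m - 14)/(m^2 - 5*m - 24)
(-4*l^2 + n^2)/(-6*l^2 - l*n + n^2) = (2*l - n)/(3*l - n)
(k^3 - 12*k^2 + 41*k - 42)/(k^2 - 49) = (k^2 - 5*k + 6)/(k + 7)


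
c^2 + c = c*(c + 1)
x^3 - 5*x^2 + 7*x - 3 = (x - 3)*(x - 1)^2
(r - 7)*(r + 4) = r^2 - 3*r - 28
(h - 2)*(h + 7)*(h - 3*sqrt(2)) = h^3 - 3*sqrt(2)*h^2 + 5*h^2 - 15*sqrt(2)*h - 14*h + 42*sqrt(2)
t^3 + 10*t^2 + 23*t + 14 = (t + 1)*(t + 2)*(t + 7)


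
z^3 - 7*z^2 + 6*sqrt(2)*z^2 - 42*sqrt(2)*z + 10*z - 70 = (z - 7)*(z + sqrt(2))*(z + 5*sqrt(2))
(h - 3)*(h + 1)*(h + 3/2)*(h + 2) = h^4 + 3*h^3/2 - 7*h^2 - 33*h/2 - 9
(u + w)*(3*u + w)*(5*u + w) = 15*u^3 + 23*u^2*w + 9*u*w^2 + w^3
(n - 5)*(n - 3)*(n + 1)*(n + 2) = n^4 - 5*n^3 - 7*n^2 + 29*n + 30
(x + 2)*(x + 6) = x^2 + 8*x + 12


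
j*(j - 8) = j^2 - 8*j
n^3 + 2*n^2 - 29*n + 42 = (n - 3)*(n - 2)*(n + 7)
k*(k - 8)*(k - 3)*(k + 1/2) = k^4 - 21*k^3/2 + 37*k^2/2 + 12*k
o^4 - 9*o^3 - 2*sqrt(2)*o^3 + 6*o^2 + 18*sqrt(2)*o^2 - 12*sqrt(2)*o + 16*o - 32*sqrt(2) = (o - 8)*(o - 2)*(o + 1)*(o - 2*sqrt(2))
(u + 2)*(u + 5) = u^2 + 7*u + 10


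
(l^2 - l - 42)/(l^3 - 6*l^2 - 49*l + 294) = (l + 6)/(l^2 + l - 42)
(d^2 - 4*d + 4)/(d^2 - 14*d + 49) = (d^2 - 4*d + 4)/(d^2 - 14*d + 49)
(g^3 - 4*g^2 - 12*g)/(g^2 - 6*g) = g + 2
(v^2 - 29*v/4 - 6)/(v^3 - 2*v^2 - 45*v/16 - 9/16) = 4*(v - 8)/(4*v^2 - 11*v - 3)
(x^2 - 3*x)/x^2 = (x - 3)/x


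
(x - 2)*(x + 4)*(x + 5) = x^3 + 7*x^2 + 2*x - 40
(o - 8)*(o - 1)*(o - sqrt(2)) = o^3 - 9*o^2 - sqrt(2)*o^2 + 8*o + 9*sqrt(2)*o - 8*sqrt(2)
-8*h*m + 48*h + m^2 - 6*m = (-8*h + m)*(m - 6)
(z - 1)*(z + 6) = z^2 + 5*z - 6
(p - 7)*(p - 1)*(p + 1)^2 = p^4 - 6*p^3 - 8*p^2 + 6*p + 7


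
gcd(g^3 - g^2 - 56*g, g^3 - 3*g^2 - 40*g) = g^2 - 8*g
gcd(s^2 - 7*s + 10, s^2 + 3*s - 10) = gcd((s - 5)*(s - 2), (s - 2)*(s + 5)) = s - 2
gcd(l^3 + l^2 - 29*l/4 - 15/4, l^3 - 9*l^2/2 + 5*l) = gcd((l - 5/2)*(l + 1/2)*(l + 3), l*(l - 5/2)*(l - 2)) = l - 5/2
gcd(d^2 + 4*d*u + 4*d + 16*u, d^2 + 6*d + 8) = d + 4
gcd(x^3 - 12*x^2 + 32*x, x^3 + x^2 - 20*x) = x^2 - 4*x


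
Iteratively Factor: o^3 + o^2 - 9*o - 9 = (o + 3)*(o^2 - 2*o - 3) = (o + 1)*(o + 3)*(o - 3)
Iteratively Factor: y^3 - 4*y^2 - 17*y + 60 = (y - 5)*(y^2 + y - 12) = (y - 5)*(y - 3)*(y + 4)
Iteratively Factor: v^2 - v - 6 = (v + 2)*(v - 3)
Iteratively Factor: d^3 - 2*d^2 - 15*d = (d - 5)*(d^2 + 3*d) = (d - 5)*(d + 3)*(d)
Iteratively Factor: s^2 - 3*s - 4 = (s - 4)*(s + 1)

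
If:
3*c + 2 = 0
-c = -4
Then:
No Solution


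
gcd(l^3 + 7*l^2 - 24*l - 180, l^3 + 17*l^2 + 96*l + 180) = l^2 + 12*l + 36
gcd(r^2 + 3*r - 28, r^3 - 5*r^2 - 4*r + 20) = 1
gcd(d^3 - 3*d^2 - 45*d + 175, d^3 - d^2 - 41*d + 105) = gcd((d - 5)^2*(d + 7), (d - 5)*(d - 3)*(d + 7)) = d^2 + 2*d - 35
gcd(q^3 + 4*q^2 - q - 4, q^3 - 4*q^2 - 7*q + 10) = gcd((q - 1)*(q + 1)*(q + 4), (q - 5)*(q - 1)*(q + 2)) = q - 1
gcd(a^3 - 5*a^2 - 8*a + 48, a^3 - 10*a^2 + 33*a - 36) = a - 4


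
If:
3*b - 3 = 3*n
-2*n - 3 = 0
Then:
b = -1/2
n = -3/2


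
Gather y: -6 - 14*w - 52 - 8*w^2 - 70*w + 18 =-8*w^2 - 84*w - 40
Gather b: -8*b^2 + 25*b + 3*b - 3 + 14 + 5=-8*b^2 + 28*b + 16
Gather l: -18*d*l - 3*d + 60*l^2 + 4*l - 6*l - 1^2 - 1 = -3*d + 60*l^2 + l*(-18*d - 2) - 2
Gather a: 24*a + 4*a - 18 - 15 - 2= 28*a - 35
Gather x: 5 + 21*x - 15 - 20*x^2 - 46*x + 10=-20*x^2 - 25*x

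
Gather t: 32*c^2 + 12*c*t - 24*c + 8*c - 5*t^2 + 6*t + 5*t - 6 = 32*c^2 - 16*c - 5*t^2 + t*(12*c + 11) - 6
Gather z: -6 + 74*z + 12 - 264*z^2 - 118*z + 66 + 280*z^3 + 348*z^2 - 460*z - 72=280*z^3 + 84*z^2 - 504*z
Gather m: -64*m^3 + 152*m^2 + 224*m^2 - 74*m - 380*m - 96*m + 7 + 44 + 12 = -64*m^3 + 376*m^2 - 550*m + 63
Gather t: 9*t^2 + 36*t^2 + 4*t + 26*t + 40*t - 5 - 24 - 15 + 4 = 45*t^2 + 70*t - 40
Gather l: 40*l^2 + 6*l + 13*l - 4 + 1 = 40*l^2 + 19*l - 3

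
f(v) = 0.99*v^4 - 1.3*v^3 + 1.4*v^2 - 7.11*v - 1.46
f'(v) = 3.96*v^3 - 3.9*v^2 + 2.8*v - 7.11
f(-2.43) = 77.26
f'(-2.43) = -93.76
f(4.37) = 246.76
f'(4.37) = 261.12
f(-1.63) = 26.47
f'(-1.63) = -39.19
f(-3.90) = 353.71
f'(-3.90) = -312.25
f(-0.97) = 8.82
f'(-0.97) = -17.11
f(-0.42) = 1.90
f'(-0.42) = -9.27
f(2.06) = -3.70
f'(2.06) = 16.73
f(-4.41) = 543.06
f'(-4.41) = -434.94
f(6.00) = 1008.52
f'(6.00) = 724.65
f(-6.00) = 1655.44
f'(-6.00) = -1019.67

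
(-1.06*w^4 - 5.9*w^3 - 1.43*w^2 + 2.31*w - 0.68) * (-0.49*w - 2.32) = 0.5194*w^5 + 5.3502*w^4 + 14.3887*w^3 + 2.1857*w^2 - 5.026*w + 1.5776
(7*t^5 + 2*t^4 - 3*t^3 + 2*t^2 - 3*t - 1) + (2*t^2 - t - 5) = 7*t^5 + 2*t^4 - 3*t^3 + 4*t^2 - 4*t - 6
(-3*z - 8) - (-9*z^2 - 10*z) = 9*z^2 + 7*z - 8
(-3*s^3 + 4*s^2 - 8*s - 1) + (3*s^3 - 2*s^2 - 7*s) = 2*s^2 - 15*s - 1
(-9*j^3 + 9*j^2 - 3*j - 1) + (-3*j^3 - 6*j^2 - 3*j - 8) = -12*j^3 + 3*j^2 - 6*j - 9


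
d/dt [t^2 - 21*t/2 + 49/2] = 2*t - 21/2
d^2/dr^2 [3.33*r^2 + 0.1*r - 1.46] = 6.66000000000000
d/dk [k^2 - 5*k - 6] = 2*k - 5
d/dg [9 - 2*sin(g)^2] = -2*sin(2*g)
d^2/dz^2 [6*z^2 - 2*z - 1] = 12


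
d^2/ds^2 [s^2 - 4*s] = 2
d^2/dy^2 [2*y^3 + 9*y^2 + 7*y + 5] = 12*y + 18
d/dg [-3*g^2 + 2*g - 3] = 2 - 6*g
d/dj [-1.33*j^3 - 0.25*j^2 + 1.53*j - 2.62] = -3.99*j^2 - 0.5*j + 1.53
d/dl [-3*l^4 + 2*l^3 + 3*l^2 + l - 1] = -12*l^3 + 6*l^2 + 6*l + 1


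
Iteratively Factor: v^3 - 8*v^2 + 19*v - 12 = (v - 3)*(v^2 - 5*v + 4) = (v - 3)*(v - 1)*(v - 4)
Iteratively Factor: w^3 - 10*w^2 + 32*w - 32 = (w - 2)*(w^2 - 8*w + 16) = (w - 4)*(w - 2)*(w - 4)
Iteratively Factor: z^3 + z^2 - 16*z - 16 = (z + 4)*(z^2 - 3*z - 4) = (z + 1)*(z + 4)*(z - 4)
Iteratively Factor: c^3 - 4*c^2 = (c)*(c^2 - 4*c) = c*(c - 4)*(c)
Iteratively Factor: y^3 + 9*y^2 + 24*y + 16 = (y + 4)*(y^2 + 5*y + 4) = (y + 1)*(y + 4)*(y + 4)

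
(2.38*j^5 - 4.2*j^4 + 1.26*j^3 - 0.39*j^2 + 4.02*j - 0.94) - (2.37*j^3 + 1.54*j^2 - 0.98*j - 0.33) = 2.38*j^5 - 4.2*j^4 - 1.11*j^3 - 1.93*j^2 + 5.0*j - 0.61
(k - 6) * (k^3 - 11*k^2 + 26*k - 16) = k^4 - 17*k^3 + 92*k^2 - 172*k + 96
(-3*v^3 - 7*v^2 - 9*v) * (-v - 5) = 3*v^4 + 22*v^3 + 44*v^2 + 45*v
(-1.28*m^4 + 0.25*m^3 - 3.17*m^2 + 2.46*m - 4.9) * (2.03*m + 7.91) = -2.5984*m^5 - 9.6173*m^4 - 4.4576*m^3 - 20.0809*m^2 + 9.5116*m - 38.759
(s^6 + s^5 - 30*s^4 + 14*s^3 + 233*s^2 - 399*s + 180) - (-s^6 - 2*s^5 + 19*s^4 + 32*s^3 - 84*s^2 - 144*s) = 2*s^6 + 3*s^5 - 49*s^4 - 18*s^3 + 317*s^2 - 255*s + 180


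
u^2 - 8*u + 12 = (u - 6)*(u - 2)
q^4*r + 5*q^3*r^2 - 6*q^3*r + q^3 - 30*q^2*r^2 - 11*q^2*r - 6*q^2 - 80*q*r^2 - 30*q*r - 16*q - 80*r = (q - 8)*(q + 2)*(q + 5*r)*(q*r + 1)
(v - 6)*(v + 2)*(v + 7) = v^3 + 3*v^2 - 40*v - 84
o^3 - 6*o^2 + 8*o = o*(o - 4)*(o - 2)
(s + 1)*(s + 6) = s^2 + 7*s + 6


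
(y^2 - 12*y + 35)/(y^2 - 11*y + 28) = (y - 5)/(y - 4)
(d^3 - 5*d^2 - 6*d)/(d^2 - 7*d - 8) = d*(d - 6)/(d - 8)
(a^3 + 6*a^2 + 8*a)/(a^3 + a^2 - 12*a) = (a + 2)/(a - 3)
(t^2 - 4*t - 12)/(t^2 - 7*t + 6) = (t + 2)/(t - 1)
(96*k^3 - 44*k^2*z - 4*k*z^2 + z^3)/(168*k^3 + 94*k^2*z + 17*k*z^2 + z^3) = (16*k^2 - 10*k*z + z^2)/(28*k^2 + 11*k*z + z^2)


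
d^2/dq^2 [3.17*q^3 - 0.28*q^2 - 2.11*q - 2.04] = 19.02*q - 0.56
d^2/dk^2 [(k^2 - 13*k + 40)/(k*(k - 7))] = 4*(-3*k^3 + 60*k^2 - 420*k + 980)/(k^3*(k^3 - 21*k^2 + 147*k - 343))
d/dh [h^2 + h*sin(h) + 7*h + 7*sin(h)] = h*cos(h) + 2*h + sin(h) + 7*cos(h) + 7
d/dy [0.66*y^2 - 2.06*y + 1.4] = 1.32*y - 2.06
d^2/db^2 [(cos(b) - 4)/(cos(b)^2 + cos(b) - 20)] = (sin(b)^2 + 5*cos(b) + 1)/(cos(b) + 5)^3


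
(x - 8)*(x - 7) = x^2 - 15*x + 56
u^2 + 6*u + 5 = (u + 1)*(u + 5)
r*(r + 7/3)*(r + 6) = r^3 + 25*r^2/3 + 14*r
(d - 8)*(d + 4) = d^2 - 4*d - 32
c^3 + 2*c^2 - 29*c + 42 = (c - 3)*(c - 2)*(c + 7)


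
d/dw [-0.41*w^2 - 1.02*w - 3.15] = -0.82*w - 1.02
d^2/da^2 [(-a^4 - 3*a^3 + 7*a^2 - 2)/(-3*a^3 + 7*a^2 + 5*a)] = 4*(32*a^6 + 120*a^5 - 66*a^4 - 8*a^3 + 102*a^2 + 105*a + 25)/(a^3*(27*a^6 - 189*a^5 + 306*a^4 + 287*a^3 - 510*a^2 - 525*a - 125))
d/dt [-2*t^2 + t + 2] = 1 - 4*t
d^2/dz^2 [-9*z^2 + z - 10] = -18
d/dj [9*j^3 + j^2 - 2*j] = 27*j^2 + 2*j - 2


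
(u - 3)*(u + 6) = u^2 + 3*u - 18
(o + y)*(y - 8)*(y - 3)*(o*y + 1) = o^2*y^3 - 11*o^2*y^2 + 24*o^2*y + o*y^4 - 11*o*y^3 + 25*o*y^2 - 11*o*y + 24*o + y^3 - 11*y^2 + 24*y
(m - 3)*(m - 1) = m^2 - 4*m + 3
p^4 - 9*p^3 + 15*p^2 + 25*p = p*(p - 5)^2*(p + 1)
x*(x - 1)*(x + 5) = x^3 + 4*x^2 - 5*x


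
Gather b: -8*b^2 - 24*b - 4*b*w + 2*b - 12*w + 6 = -8*b^2 + b*(-4*w - 22) - 12*w + 6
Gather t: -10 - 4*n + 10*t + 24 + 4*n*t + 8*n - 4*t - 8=4*n + t*(4*n + 6) + 6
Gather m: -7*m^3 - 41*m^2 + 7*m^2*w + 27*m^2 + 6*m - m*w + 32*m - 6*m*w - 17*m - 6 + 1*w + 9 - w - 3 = -7*m^3 + m^2*(7*w - 14) + m*(21 - 7*w)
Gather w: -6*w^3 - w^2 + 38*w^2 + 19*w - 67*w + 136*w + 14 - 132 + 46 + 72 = -6*w^3 + 37*w^2 + 88*w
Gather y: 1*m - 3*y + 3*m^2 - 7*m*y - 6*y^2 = 3*m^2 + m - 6*y^2 + y*(-7*m - 3)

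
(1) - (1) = 0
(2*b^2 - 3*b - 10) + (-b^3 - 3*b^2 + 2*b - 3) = -b^3 - b^2 - b - 13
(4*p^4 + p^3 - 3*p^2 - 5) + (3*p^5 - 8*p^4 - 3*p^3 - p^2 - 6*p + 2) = 3*p^5 - 4*p^4 - 2*p^3 - 4*p^2 - 6*p - 3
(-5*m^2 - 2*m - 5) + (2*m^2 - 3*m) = -3*m^2 - 5*m - 5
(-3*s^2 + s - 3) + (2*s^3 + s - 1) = 2*s^3 - 3*s^2 + 2*s - 4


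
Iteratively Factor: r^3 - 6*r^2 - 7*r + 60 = (r + 3)*(r^2 - 9*r + 20) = (r - 4)*(r + 3)*(r - 5)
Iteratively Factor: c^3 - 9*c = (c)*(c^2 - 9) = c*(c + 3)*(c - 3)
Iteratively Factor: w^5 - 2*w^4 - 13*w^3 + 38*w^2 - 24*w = (w)*(w^4 - 2*w^3 - 13*w^2 + 38*w - 24) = w*(w - 2)*(w^3 - 13*w + 12) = w*(w - 2)*(w - 1)*(w^2 + w - 12) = w*(w - 2)*(w - 1)*(w + 4)*(w - 3)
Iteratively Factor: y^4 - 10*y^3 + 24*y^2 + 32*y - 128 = (y - 4)*(y^3 - 6*y^2 + 32) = (y - 4)*(y + 2)*(y^2 - 8*y + 16) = (y - 4)^2*(y + 2)*(y - 4)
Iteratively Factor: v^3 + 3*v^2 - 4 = (v - 1)*(v^2 + 4*v + 4) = (v - 1)*(v + 2)*(v + 2)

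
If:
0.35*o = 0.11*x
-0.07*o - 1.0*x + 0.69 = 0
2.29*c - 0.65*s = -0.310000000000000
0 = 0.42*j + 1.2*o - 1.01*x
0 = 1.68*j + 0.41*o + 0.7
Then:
No Solution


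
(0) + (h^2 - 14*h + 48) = h^2 - 14*h + 48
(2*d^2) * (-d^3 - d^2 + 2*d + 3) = -2*d^5 - 2*d^4 + 4*d^3 + 6*d^2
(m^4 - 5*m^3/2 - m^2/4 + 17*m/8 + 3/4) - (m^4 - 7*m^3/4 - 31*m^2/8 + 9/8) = -3*m^3/4 + 29*m^2/8 + 17*m/8 - 3/8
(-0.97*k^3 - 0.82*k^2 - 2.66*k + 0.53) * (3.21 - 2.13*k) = 2.0661*k^4 - 1.3671*k^3 + 3.0336*k^2 - 9.6675*k + 1.7013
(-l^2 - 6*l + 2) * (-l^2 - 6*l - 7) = l^4 + 12*l^3 + 41*l^2 + 30*l - 14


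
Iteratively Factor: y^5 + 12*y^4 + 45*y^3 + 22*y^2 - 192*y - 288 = (y - 2)*(y^4 + 14*y^3 + 73*y^2 + 168*y + 144) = (y - 2)*(y + 4)*(y^3 + 10*y^2 + 33*y + 36) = (y - 2)*(y + 3)*(y + 4)*(y^2 + 7*y + 12) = (y - 2)*(y + 3)^2*(y + 4)*(y + 4)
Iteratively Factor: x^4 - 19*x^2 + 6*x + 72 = (x - 3)*(x^3 + 3*x^2 - 10*x - 24) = (x - 3)*(x + 4)*(x^2 - x - 6) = (x - 3)^2*(x + 4)*(x + 2)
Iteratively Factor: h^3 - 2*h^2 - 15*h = (h - 5)*(h^2 + 3*h) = (h - 5)*(h + 3)*(h)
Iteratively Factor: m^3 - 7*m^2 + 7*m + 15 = (m + 1)*(m^2 - 8*m + 15) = (m - 5)*(m + 1)*(m - 3)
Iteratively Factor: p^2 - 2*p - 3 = (p - 3)*(p + 1)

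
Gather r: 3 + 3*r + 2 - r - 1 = 2*r + 4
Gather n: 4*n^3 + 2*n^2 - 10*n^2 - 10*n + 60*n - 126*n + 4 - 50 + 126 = 4*n^3 - 8*n^2 - 76*n + 80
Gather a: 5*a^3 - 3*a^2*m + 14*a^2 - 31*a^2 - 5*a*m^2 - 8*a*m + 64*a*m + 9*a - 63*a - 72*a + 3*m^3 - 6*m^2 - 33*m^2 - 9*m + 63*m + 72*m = 5*a^3 + a^2*(-3*m - 17) + a*(-5*m^2 + 56*m - 126) + 3*m^3 - 39*m^2 + 126*m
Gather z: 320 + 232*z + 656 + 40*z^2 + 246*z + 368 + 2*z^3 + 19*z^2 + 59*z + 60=2*z^3 + 59*z^2 + 537*z + 1404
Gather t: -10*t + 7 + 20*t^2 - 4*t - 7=20*t^2 - 14*t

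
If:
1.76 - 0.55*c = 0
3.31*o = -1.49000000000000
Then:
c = 3.20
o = -0.45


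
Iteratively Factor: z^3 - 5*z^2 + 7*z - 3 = (z - 3)*(z^2 - 2*z + 1) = (z - 3)*(z - 1)*(z - 1)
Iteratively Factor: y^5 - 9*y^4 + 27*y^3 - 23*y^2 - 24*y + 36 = (y + 1)*(y^4 - 10*y^3 + 37*y^2 - 60*y + 36) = (y - 3)*(y + 1)*(y^3 - 7*y^2 + 16*y - 12) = (y - 3)*(y - 2)*(y + 1)*(y^2 - 5*y + 6) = (y - 3)^2*(y - 2)*(y + 1)*(y - 2)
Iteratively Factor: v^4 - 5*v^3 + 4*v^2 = (v)*(v^3 - 5*v^2 + 4*v) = v^2*(v^2 - 5*v + 4) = v^2*(v - 4)*(v - 1)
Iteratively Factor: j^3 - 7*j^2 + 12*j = (j - 4)*(j^2 - 3*j) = (j - 4)*(j - 3)*(j)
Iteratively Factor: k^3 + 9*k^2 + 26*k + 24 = (k + 2)*(k^2 + 7*k + 12) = (k + 2)*(k + 3)*(k + 4)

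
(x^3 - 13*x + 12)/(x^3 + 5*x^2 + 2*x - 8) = (x - 3)/(x + 2)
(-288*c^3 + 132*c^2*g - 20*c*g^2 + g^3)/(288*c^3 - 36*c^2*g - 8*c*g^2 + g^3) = (-6*c + g)/(6*c + g)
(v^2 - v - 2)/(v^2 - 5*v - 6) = (v - 2)/(v - 6)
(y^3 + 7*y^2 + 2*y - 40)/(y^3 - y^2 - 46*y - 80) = (y^2 + 2*y - 8)/(y^2 - 6*y - 16)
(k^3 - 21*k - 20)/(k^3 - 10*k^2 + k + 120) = (k^2 + 5*k + 4)/(k^2 - 5*k - 24)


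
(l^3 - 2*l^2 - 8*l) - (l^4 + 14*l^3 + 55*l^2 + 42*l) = -l^4 - 13*l^3 - 57*l^2 - 50*l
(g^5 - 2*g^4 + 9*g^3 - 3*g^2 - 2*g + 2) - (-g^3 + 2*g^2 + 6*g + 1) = g^5 - 2*g^4 + 10*g^3 - 5*g^2 - 8*g + 1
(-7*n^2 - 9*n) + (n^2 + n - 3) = -6*n^2 - 8*n - 3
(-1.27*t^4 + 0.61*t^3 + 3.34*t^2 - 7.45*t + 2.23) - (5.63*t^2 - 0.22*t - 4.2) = -1.27*t^4 + 0.61*t^3 - 2.29*t^2 - 7.23*t + 6.43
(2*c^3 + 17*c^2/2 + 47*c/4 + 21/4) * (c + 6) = 2*c^4 + 41*c^3/2 + 251*c^2/4 + 303*c/4 + 63/2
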